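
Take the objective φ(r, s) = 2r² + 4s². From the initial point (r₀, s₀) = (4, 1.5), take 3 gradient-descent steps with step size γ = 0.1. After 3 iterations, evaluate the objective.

∇φ = (4r, 8s)
Step 1: at (4, 1.5), ∇φ = (16, 12) → (4, 1.5) − 0.1·(16, 12) = (2.4, 0.3)
Step 2: at (2.4, 0.3), ∇φ = (9.6, 2.4) → (2.4, 0.3) − 0.1·(9.6, 2.4) = (1.44, 0.06)
Step 3: at (1.44, 0.06), ∇φ = (5.76, 0.48) → (1.44, 0.06) − 0.1·(5.76, 0.48) = (0.864, 0.012)
φ(0.864, 0.012) = 1.493568

1.493568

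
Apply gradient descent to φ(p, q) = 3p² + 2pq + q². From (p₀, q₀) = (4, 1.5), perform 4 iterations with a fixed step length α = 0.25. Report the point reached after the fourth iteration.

∇φ = (6p + 2q, 2p + 2q)
Step 1: at (4, 1.5), ∇φ = (27, 11) → (4, 1.5) − 0.25·(27, 11) = (-2.75, -1.25)
Step 2: at (-2.75, -1.25), ∇φ = (-19, -8) → (-2.75, -1.25) − 0.25·(-19, -8) = (2, 0.75)
Step 3: at (2, 0.75), ∇φ = (13.5, 5.5) → (2, 0.75) − 0.25·(13.5, 5.5) = (-1.375, -0.625)
Step 4: at (-1.375, -0.625), ∇φ = (-9.5, -4) → (-1.375, -0.625) − 0.25·(-9.5, -4) = (1, 0.375)

(1, 0.375)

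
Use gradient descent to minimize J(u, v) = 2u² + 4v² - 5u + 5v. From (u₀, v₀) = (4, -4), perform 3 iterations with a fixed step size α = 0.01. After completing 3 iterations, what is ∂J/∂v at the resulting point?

∇J = (4u - 5, 8v + 5)
(u₁, v₁) = (4, -4) − 0.01·(11, -27) = (3.89, -3.73)
(u₂, v₂) = (3.89, -3.73) − 0.01·(10.56, -24.84) = (3.7844, -3.4816)
(u₃, v₃) = (3.7844, -3.4816) − 0.01·(10.1376, -22.8528) = (3.683024, -3.253072)
∂J/∂v at (3.683024, -3.253072) = -21.024576

-21.024576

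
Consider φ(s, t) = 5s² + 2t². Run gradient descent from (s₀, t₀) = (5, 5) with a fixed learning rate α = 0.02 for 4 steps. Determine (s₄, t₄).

(2.048, 3.5819648)

∇φ = (10s, 4t)
(s₁, t₁) = (5, 5) − 0.02·(50, 20) = (4, 4.6)
(s₂, t₂) = (4, 4.6) − 0.02·(40, 18.4) = (3.2, 4.232)
(s₃, t₃) = (3.2, 4.232) − 0.02·(32, 16.928) = (2.56, 3.89344)
(s₄, t₄) = (2.56, 3.89344) − 0.02·(25.6, 15.57376) = (2.048, 3.5819648)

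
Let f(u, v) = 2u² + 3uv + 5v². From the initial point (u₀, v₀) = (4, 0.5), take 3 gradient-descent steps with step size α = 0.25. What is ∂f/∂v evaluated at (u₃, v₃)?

-122.9765625

∇f = (4u + 3v, 3u + 10v)
(u₁, v₁) = (4, 0.5) − 0.25·(17.5, 17) = (-0.375, -3.75)
(u₂, v₂) = (-0.375, -3.75) − 0.25·(-12.75, -38.625) = (2.8125, 5.90625)
(u₃, v₃) = (2.8125, 5.90625) − 0.25·(28.96875, 67.5) = (-4.4296875, -10.96875)
∂f/∂v at (-4.4296875, -10.96875) = -122.9765625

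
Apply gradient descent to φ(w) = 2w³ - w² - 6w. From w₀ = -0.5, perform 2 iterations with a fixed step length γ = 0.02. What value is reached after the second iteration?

φ′(w) = 6w² - 2w - 6
w₁ = -0.5 − 0.02·(-3.5) = -0.43
w₂ = -0.43 − 0.02·(-4.0306) = -0.349388

-0.349388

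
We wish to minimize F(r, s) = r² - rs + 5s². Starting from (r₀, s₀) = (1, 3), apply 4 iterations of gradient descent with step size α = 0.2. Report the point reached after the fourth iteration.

(-0.1792, 3.1488)

∇F = (2r - s, -r + 10s)
Step 1: at (1, 3), ∇F = (-1, 29) → (1, 3) − 0.2·(-1, 29) = (1.2, -2.8)
Step 2: at (1.2, -2.8), ∇F = (5.2, -29.2) → (1.2, -2.8) − 0.2·(5.2, -29.2) = (0.16, 3.04)
Step 3: at (0.16, 3.04), ∇F = (-2.72, 30.24) → (0.16, 3.04) − 0.2·(-2.72, 30.24) = (0.704, -3.008)
Step 4: at (0.704, -3.008), ∇F = (4.416, -30.784) → (0.704, -3.008) − 0.2·(4.416, -30.784) = (-0.1792, 3.1488)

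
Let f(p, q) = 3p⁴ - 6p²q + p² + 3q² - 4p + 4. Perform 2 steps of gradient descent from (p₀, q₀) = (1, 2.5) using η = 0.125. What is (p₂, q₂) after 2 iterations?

(-53.96875, 9.53125)

∇f = (12p³ - 12pq + 2p - 4, -6p² + 6q)
(p₁, q₁) = (1, 2.5) − 0.125·(-20, 9) = (3.5, 1.375)
(p₂, q₂) = (3.5, 1.375) − 0.125·(459.75, -65.25) = (-53.96875, 9.53125)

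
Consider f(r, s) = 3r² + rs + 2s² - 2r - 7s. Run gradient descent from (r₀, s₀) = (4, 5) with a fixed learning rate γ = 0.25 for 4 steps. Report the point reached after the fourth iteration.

∇f = (6r + s - 2, r + 4s - 7)
(r₁, s₁) = (4, 5) − 0.25·(27, 17) = (-2.75, 0.75)
(r₂, s₂) = (-2.75, 0.75) − 0.25·(-17.75, -6.75) = (1.6875, 2.4375)
(r₃, s₃) = (1.6875, 2.4375) − 0.25·(10.5625, 4.4375) = (-0.953125, 1.328125)
(r₄, s₄) = (-0.953125, 1.328125) − 0.25·(-6.390625, -2.640625) = (0.64453125, 1.98828125)

(0.64453125, 1.98828125)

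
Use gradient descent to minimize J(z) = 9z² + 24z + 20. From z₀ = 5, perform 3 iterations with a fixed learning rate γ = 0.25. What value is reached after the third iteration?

J′(z) = 18z + 24
z₁ = 5 − 0.25·114 = -23.5
z₂ = -23.5 − 0.25·(-399) = 76.25
z₃ = 76.25 − 0.25·1396.5 = -272.875

-272.875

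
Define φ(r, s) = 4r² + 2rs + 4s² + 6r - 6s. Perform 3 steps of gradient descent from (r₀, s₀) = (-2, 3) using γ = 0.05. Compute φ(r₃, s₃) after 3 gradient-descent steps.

∇φ = (8r + 2s + 6, 2r + 8s - 6)
(r₁, s₁) = (-2, 3) − 0.05·(-4, 14) = (-1.8, 2.3)
(r₂, s₂) = (-1.8, 2.3) − 0.05·(-3.8, 8.8) = (-1.61, 1.86)
(r₃, s₃) = (-1.61, 1.86) − 0.05·(-3.16, 5.66) = (-1.452, 1.577)
φ(-1.452, 1.577) = -4.372676

-4.372676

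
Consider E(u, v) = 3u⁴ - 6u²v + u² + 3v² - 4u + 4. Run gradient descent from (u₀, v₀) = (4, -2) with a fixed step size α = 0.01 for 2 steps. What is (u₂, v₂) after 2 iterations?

∇E = (12u³ - 12uv + 2u - 4, -6u² + 6v)
Step 1: at (4, -2), ∇E = (868, -108) → (4, -2) − 0.01·(868, -108) = (-4.68, -0.92)
Step 2: at (-4.68, -0.92), ∇E = (-1295.065984, -136.9344) → (-4.68, -0.92) − 0.01·(-1295.065984, -136.9344) = (8.27065984, 0.449344)

(8.27065984, 0.449344)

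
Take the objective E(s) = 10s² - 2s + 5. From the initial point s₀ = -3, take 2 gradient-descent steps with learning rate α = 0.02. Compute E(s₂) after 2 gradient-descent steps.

17.35456

E′(s) = 20s - 2
Step 1: E′(-3) = -62; s₁ = -3 − 0.02·(-62) = -1.76
Step 2: E′(-1.76) = -37.2; s₂ = -1.76 − 0.02·(-37.2) = -1.016
E(-1.016) = 17.35456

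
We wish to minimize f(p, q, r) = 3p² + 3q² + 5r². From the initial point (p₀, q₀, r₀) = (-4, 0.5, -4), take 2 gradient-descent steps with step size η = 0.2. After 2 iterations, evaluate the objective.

80.078

∇f = (6p, 6q, 10r)
Step 1: at (-4, 0.5, -4), ∇f = (-24, 3, -40) → (-4, 0.5, -4) − 0.2·(-24, 3, -40) = (0.8, -0.1, 4)
Step 2: at (0.8, -0.1, 4), ∇f = (4.8, -0.6, 40) → (0.8, -0.1, 4) − 0.2·(4.8, -0.6, 40) = (-0.16, 0.02, -4)
f(-0.16, 0.02, -4) = 80.078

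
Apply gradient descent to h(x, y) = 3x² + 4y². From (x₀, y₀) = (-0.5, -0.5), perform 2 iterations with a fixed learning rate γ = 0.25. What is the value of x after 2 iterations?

-0.125

∇h = (6x, 8y)
Step 1: at (-0.5, -0.5), ∇h = (-3, -4) → (-0.5, -0.5) − 0.25·(-3, -4) = (0.25, 0.5)
Step 2: at (0.25, 0.5), ∇h = (1.5, 4) → (0.25, 0.5) − 0.25·(1.5, 4) = (-0.125, -0.5)
x = -0.125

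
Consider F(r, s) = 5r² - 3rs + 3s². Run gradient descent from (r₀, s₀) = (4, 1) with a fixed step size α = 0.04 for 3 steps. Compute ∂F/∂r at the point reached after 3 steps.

∇F = (10r - 3s, -3r + 6s)
Step 1: at (4, 1), ∇F = (37, -6) → (4, 1) − 0.04·(37, -6) = (2.52, 1.24)
Step 2: at (2.52, 1.24), ∇F = (21.48, -0.12) → (2.52, 1.24) − 0.04·(21.48, -0.12) = (1.6608, 1.2448)
Step 3: at (1.6608, 1.2448), ∇F = (12.8736, 2.4864) → (1.6608, 1.2448) − 0.04·(12.8736, 2.4864) = (1.145856, 1.145344)
∂F/∂r at (1.145856, 1.145344) = 8.022528

8.022528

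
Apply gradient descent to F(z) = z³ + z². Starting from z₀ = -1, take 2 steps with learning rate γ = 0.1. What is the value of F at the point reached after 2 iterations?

-0.375446907

F′(z) = 3z² + 2z
z₁ = -1 − 0.1·1 = -1.1
z₂ = -1.1 − 0.1·1.43 = -1.243
F(-1.243) = -0.375446907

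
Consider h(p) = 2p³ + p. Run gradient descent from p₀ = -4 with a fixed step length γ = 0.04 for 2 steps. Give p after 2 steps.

h′(p) = 6p² + 1
Step 1: h′(-4) = 97; p₁ = -4 − 0.04·97 = -7.88
Step 2: h′(-7.88) = 373.5664; p₂ = -7.88 − 0.04·373.5664 = -22.822656

-22.822656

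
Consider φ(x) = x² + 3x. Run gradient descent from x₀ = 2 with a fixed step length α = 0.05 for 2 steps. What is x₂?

φ′(x) = 2x + 3
x₁ = 2 − 0.05·7 = 1.65
x₂ = 1.65 − 0.05·6.3 = 1.335

1.335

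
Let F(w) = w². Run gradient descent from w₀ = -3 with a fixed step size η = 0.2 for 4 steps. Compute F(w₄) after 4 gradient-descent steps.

F′(w) = 2w
w₁ = -3 − 0.2·(-6) = -1.8
w₂ = -1.8 − 0.2·(-3.6) = -1.08
w₃ = -1.08 − 0.2·(-2.16) = -0.648
w₄ = -0.648 − 0.2·(-1.296) = -0.3888
F(-0.3888) = 0.15116544

0.15116544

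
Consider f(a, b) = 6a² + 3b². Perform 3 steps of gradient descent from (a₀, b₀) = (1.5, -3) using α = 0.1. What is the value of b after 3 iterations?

∇f = (12a, 6b)
Step 1: at (1.5, -3), ∇f = (18, -18) → (1.5, -3) − 0.1·(18, -18) = (-0.3, -1.2)
Step 2: at (-0.3, -1.2), ∇f = (-3.6, -7.2) → (-0.3, -1.2) − 0.1·(-3.6, -7.2) = (0.06, -0.48)
Step 3: at (0.06, -0.48), ∇f = (0.72, -2.88) → (0.06, -0.48) − 0.1·(0.72, -2.88) = (-0.012, -0.192)
b = -0.192

-0.192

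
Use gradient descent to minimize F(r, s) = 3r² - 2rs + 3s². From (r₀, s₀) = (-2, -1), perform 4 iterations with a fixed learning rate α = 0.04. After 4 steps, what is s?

-0.63990016

∇F = (6r - 2s, -2r + 6s)
(r₁, s₁) = (-2, -1) − 0.04·(-10, -2) = (-1.6, -0.92)
(r₂, s₂) = (-1.6, -0.92) − 0.04·(-7.76, -2.32) = (-1.2896, -0.8272)
(r₃, s₃) = (-1.2896, -0.8272) − 0.04·(-6.0832, -2.384) = (-1.046272, -0.73184)
(r₄, s₄) = (-1.046272, -0.73184) − 0.04·(-4.813952, -2.298496) = (-0.85371392, -0.63990016)
s = -0.63990016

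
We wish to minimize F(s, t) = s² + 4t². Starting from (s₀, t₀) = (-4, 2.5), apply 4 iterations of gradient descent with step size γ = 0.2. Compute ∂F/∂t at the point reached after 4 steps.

∇F = (2s, 8t)
(s₁, t₁) = (-4, 2.5) − 0.2·(-8, 20) = (-2.4, -1.5)
(s₂, t₂) = (-2.4, -1.5) − 0.2·(-4.8, -12) = (-1.44, 0.9)
(s₃, t₃) = (-1.44, 0.9) − 0.2·(-2.88, 7.2) = (-0.864, -0.54)
(s₄, t₄) = (-0.864, -0.54) − 0.2·(-1.728, -4.32) = (-0.5184, 0.324)
∂F/∂t at (-0.5184, 0.324) = 2.592

2.592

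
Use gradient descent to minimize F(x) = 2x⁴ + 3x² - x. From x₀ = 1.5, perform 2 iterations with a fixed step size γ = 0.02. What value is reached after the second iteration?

0.64208

F′(x) = 8x³ + 6x - 1
Step 1: F′(1.5) = 35; x₁ = 1.5 − 0.02·35 = 0.8
Step 2: F′(0.8) = 7.896; x₂ = 0.8 − 0.02·7.896 = 0.64208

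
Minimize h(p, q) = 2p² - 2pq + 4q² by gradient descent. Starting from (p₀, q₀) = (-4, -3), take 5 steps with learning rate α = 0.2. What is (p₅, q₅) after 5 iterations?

(-0.15424, 0.2896)

∇h = (4p - 2q, -2p + 8q)
(p₁, q₁) = (-4, -3) − 0.2·(-10, -16) = (-2, 0.2)
(p₂, q₂) = (-2, 0.2) − 0.2·(-8.4, 5.6) = (-0.32, -0.92)
(p₃, q₃) = (-0.32, -0.92) − 0.2·(0.56, -6.72) = (-0.432, 0.424)
(p₄, q₄) = (-0.432, 0.424) − 0.2·(-2.576, 4.256) = (0.0832, -0.4272)
(p₅, q₅) = (0.0832, -0.4272) − 0.2·(1.1872, -3.584) = (-0.15424, 0.2896)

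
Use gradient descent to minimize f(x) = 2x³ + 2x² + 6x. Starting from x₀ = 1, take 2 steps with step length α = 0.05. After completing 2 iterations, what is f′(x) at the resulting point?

f′(x) = 6x² + 4x + 6
Step 1: f′(1) = 16; x₁ = 1 − 0.05·16 = 0.2
Step 2: f′(0.2) = 7.04; x₂ = 0.2 − 0.05·7.04 = -0.152
f′(x) at (-0.152) = 5.530624

5.530624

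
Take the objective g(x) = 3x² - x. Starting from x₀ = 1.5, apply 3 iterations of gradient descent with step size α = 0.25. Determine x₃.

0

g′(x) = 6x - 1
Step 1: g′(1.5) = 8; x₁ = 1.5 − 0.25·8 = -0.5
Step 2: g′(-0.5) = -4; x₂ = -0.5 − 0.25·(-4) = 0.5
Step 3: g′(0.5) = 2; x₃ = 0.5 − 0.25·2 = 0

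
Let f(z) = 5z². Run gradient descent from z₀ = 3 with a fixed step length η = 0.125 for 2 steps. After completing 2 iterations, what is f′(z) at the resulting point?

f′(z) = 10z
z₁ = 3 − 0.125·30 = -0.75
z₂ = -0.75 − 0.125·(-7.5) = 0.1875
f′(z) at (0.1875) = 1.875

1.875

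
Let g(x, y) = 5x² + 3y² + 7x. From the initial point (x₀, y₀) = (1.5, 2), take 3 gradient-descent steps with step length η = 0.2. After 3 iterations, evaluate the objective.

21.750768

∇g = (10x + 7, 6y)
Step 1: at (1.5, 2), ∇g = (22, 12) → (1.5, 2) − 0.2·(22, 12) = (-2.9, -0.4)
Step 2: at (-2.9, -0.4), ∇g = (-22, -2.4) → (-2.9, -0.4) − 0.2·(-22, -2.4) = (1.5, 0.08)
Step 3: at (1.5, 0.08), ∇g = (22, 0.48) → (1.5, 0.08) − 0.2·(22, 0.48) = (-2.9, -0.016)
g(-2.9, -0.016) = 21.750768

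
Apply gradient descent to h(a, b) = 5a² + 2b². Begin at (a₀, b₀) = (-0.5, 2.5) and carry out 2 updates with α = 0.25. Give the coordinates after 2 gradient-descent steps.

(-1.125, 0)

∇h = (10a, 4b)
(a₁, b₁) = (-0.5, 2.5) − 0.25·(-5, 10) = (0.75, 0)
(a₂, b₂) = (0.75, 0) − 0.25·(7.5, 0) = (-1.125, 0)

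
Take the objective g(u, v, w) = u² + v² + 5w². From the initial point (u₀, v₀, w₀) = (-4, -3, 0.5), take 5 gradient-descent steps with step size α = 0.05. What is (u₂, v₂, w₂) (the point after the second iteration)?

∇g = (2u, 2v, 10w)
Step 1: at (-4, -3, 0.5), ∇g = (-8, -6, 5) → (-4, -3, 0.5) − 0.05·(-8, -6, 5) = (-3.6, -2.7, 0.25)
Step 2: at (-3.6, -2.7, 0.25), ∇g = (-7.2, -5.4, 2.5) → (-3.6, -2.7, 0.25) − 0.05·(-7.2, -5.4, 2.5) = (-3.24, -2.43, 0.125)

(-3.24, -2.43, 0.125)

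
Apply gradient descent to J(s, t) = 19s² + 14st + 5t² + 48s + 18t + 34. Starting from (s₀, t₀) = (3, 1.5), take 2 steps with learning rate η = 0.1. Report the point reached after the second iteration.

(46.44, 19.62)

∇J = (38s + 14t + 48, 14s + 10t + 18)
(s₁, t₁) = (3, 1.5) − 0.1·(183, 75) = (-15.3, -6)
(s₂, t₂) = (-15.3, -6) − 0.1·(-617.4, -256.2) = (46.44, 19.62)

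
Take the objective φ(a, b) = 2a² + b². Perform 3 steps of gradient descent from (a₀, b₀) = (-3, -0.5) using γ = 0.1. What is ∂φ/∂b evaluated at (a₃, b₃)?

∇φ = (4a, 2b)
(a₁, b₁) = (-3, -0.5) − 0.1·(-12, -1) = (-1.8, -0.4)
(a₂, b₂) = (-1.8, -0.4) − 0.1·(-7.2, -0.8) = (-1.08, -0.32)
(a₃, b₃) = (-1.08, -0.32) − 0.1·(-4.32, -0.64) = (-0.648, -0.256)
∂φ/∂b at (-0.648, -0.256) = -0.512

-0.512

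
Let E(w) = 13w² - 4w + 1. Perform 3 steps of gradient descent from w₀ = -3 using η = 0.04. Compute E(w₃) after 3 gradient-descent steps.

0.692308221952

E′(w) = 26w - 4
Step 1: E′(-3) = -82; w₁ = -3 − 0.04·(-82) = 0.28
Step 2: E′(0.28) = 3.28; w₂ = 0.28 − 0.04·3.28 = 0.1488
Step 3: E′(0.1488) = -0.1312; w₃ = 0.1488 − 0.04·(-0.1312) = 0.154048
E(0.154048) = 0.692308221952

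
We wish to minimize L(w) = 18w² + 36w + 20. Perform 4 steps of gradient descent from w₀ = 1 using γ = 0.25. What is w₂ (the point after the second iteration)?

L′(w) = 36w + 36
Step 1: L′(1) = 72; w₁ = 1 − 0.25·72 = -17
Step 2: L′(-17) = -576; w₂ = -17 − 0.25·(-576) = 127

127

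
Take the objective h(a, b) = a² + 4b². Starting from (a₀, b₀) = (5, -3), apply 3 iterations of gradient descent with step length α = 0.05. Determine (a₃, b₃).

∇h = (2a, 8b)
Step 1: at (5, -3), ∇h = (10, -24) → (5, -3) − 0.05·(10, -24) = (4.5, -1.8)
Step 2: at (4.5, -1.8), ∇h = (9, -14.4) → (4.5, -1.8) − 0.05·(9, -14.4) = (4.05, -1.08)
Step 3: at (4.05, -1.08), ∇h = (8.1, -8.64) → (4.05, -1.08) − 0.05·(8.1, -8.64) = (3.645, -0.648)

(3.645, -0.648)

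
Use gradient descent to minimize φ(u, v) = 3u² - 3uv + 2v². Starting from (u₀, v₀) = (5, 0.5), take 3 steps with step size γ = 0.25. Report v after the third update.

∇φ = (6u - 3v, -3u + 4v)
(u₁, v₁) = (5, 0.5) − 0.25·(28.5, -13) = (-2.125, 3.75)
(u₂, v₂) = (-2.125, 3.75) − 0.25·(-24, 21.375) = (3.875, -1.59375)
(u₃, v₃) = (3.875, -1.59375) − 0.25·(28.03125, -18) = (-3.1328125, 2.90625)
v = 2.90625

2.90625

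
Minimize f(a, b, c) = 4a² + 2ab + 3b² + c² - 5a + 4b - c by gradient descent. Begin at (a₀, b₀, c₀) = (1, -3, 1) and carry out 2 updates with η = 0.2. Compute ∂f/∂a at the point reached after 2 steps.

∇f = (8a + 2b - 5, 2a + 6b + 4, 2c - 1)
(a₁, b₁, c₁) = (1, -3, 1) − 0.2·(-3, -12, 1) = (1.6, -0.6, 0.8)
(a₂, b₂, c₂) = (1.6, -0.6, 0.8) − 0.2·(6.6, 3.6, 0.6) = (0.28, -1.32, 0.68)
∂f/∂a at (0.28, -1.32, 0.68) = -5.4

-5.4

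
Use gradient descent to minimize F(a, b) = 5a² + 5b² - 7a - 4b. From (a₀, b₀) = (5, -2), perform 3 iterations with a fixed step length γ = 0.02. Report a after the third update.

2.9016

∇F = (10a - 7, 10b - 4)
(a₁, b₁) = (5, -2) − 0.02·(43, -24) = (4.14, -1.52)
(a₂, b₂) = (4.14, -1.52) − 0.02·(34.4, -19.2) = (3.452, -1.136)
(a₃, b₃) = (3.452, -1.136) − 0.02·(27.52, -15.36) = (2.9016, -0.8288)
a = 2.9016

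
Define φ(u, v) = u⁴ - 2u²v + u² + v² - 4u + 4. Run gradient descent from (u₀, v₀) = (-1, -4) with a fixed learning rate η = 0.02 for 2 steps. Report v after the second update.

-3.638784

∇φ = (4u³ - 4uv + 2u - 4, -2u² + 2v)
(u₁, v₁) = (-1, -4) − 0.02·(-26, -10) = (-0.48, -3.8)
(u₂, v₂) = (-0.48, -3.8) − 0.02·(-12.698368, -8.0608) = (-0.22603264, -3.638784)
v = -3.638784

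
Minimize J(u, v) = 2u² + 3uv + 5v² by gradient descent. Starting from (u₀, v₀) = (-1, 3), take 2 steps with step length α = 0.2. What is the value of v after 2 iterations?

3.6

∇J = (4u + 3v, 3u + 10v)
Step 1: at (-1, 3), ∇J = (5, 27) → (-1, 3) − 0.2·(5, 27) = (-2, -2.4)
Step 2: at (-2, -2.4), ∇J = (-15.2, -30) → (-2, -2.4) − 0.2·(-15.2, -30) = (1.04, 3.6)
v = 3.6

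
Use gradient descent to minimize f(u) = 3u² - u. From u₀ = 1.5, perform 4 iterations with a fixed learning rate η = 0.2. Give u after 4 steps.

f′(u) = 6u - 1
Step 1: f′(1.5) = 8; u₁ = 1.5 − 0.2·8 = -0.1
Step 2: f′(-0.1) = -1.6; u₂ = -0.1 − 0.2·(-1.6) = 0.22
Step 3: f′(0.22) = 0.32; u₃ = 0.22 − 0.2·0.32 = 0.156
Step 4: f′(0.156) = -0.064; u₄ = 0.156 − 0.2·(-0.064) = 0.1688

0.1688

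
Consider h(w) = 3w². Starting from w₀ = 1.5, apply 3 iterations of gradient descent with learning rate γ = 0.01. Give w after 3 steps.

h′(w) = 6w
w₁ = 1.5 − 0.01·9 = 1.41
w₂ = 1.41 − 0.01·8.46 = 1.3254
w₃ = 1.3254 − 0.01·7.9524 = 1.245876

1.245876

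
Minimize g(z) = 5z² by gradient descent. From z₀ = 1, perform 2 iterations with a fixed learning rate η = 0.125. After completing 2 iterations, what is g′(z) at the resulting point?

g′(z) = 10z
Step 1: g′(1) = 10; z₁ = 1 − 0.125·10 = -0.25
Step 2: g′(-0.25) = -2.5; z₂ = -0.25 − 0.125·(-2.5) = 0.0625
g′(z) at (0.0625) = 0.625

0.625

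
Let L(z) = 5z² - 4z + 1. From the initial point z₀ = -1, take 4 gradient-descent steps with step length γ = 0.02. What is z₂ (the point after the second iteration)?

-0.496

L′(z) = 10z - 4
Step 1: L′(-1) = -14; z₁ = -1 − 0.02·(-14) = -0.72
Step 2: L′(-0.72) = -11.2; z₂ = -0.72 − 0.02·(-11.2) = -0.496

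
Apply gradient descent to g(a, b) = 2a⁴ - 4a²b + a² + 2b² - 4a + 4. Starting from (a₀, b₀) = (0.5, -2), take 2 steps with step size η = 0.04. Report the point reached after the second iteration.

∇g = (8a³ - 8ab + 2a - 4, -4a² + 4b)
(a₁, b₁) = (0.5, -2) − 0.04·(6, -9) = (0.26, -1.64)
(a₂, b₂) = (0.26, -1.64) − 0.04·(0.071808, -6.8304) = (0.25712768, -1.366784)

(0.25712768, -1.366784)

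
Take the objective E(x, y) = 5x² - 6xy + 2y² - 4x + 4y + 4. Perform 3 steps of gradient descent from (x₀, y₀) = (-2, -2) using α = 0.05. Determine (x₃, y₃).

(-1.172, -2.598)

∇E = (10x - 6y - 4, -6x + 4y + 4)
Step 1: at (-2, -2), ∇E = (-12, 8) → (-2, -2) − 0.05·(-12, 8) = (-1.4, -2.4)
Step 2: at (-1.4, -2.4), ∇E = (-3.6, 2.8) → (-1.4, -2.4) − 0.05·(-3.6, 2.8) = (-1.22, -2.54)
Step 3: at (-1.22, -2.54), ∇E = (-0.96, 1.16) → (-1.22, -2.54) − 0.05·(-0.96, 1.16) = (-1.172, -2.598)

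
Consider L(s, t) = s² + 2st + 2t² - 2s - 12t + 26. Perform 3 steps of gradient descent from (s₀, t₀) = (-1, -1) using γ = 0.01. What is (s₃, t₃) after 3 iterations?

(-0.834136, -0.484768)

∇L = (2s + 2t - 2, 2s + 4t - 12)
(s₁, t₁) = (-1, -1) − 0.01·(-6, -18) = (-0.94, -0.82)
(s₂, t₂) = (-0.94, -0.82) − 0.01·(-5.52, -17.16) = (-0.8848, -0.6484)
(s₃, t₃) = (-0.8848, -0.6484) − 0.01·(-5.0664, -16.3632) = (-0.834136, -0.484768)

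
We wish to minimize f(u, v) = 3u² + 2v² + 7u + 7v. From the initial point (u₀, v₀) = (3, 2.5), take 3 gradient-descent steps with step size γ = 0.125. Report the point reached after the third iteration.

(-1.1015625, -1.21875)

∇f = (6u + 7, 4v + 7)
(u₁, v₁) = (3, 2.5) − 0.125·(25, 17) = (-0.125, 0.375)
(u₂, v₂) = (-0.125, 0.375) − 0.125·(6.25, 8.5) = (-0.90625, -0.6875)
(u₃, v₃) = (-0.90625, -0.6875) − 0.125·(1.5625, 4.25) = (-1.1015625, -1.21875)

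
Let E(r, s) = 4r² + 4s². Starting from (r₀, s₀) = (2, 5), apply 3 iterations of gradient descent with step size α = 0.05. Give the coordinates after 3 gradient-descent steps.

(0.432, 1.08)

∇E = (8r, 8s)
(r₁, s₁) = (2, 5) − 0.05·(16, 40) = (1.2, 3)
(r₂, s₂) = (1.2, 3) − 0.05·(9.6, 24) = (0.72, 1.8)
(r₃, s₃) = (0.72, 1.8) − 0.05·(5.76, 14.4) = (0.432, 1.08)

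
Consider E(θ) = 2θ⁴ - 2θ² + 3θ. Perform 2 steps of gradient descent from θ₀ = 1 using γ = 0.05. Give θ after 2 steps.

E′(θ) = 8θ³ - 4θ + 3
Step 1: E′(1) = 7; θ₁ = 1 − 0.05·7 = 0.65
Step 2: E′(0.65) = 2.597; θ₂ = 0.65 − 0.05·2.597 = 0.52015

0.52015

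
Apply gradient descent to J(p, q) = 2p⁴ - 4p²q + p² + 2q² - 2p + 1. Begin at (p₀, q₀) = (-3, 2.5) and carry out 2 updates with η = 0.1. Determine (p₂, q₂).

(-1859.2912, 74.884)

∇J = (8p³ - 8pq + 2p - 2, -4p² + 4q)
Step 1: at (-3, 2.5), ∇J = (-164, -26) → (-3, 2.5) − 0.1·(-164, -26) = (13.4, 5.1)
Step 2: at (13.4, 5.1), ∇J = (18726.912, -697.84) → (13.4, 5.1) − 0.1·(18726.912, -697.84) = (-1859.2912, 74.884)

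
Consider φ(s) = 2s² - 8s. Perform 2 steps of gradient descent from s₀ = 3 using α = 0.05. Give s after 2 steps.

φ′(s) = 4s - 8
s₁ = 3 − 0.05·4 = 2.8
s₂ = 2.8 − 0.05·3.2 = 2.64

2.64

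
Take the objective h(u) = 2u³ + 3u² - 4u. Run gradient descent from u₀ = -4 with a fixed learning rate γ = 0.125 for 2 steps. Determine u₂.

h′(u) = 6u² + 6u - 4
Step 1: h′(-4) = 68; u₁ = -4 − 0.125·68 = -12.5
Step 2: h′(-12.5) = 858.5; u₂ = -12.5 − 0.125·858.5 = -119.8125

-119.8125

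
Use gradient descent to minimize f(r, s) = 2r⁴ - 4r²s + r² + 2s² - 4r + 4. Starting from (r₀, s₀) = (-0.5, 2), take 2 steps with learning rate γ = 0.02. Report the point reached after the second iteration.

∇f = (8r³ - 8rs + 2r - 4, -4r² + 4s)
(r₁, s₁) = (-0.5, 2) − 0.02·(2, 7) = (-0.54, 1.86)
(r₂, s₂) = (-0.54, 1.86) − 0.02·(1.695488, 6.2736) = (-0.57390976, 1.734528)

(-0.57390976, 1.734528)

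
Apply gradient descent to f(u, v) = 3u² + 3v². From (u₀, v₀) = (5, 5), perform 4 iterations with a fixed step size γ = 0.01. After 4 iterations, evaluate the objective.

91.43534078116224

∇f = (6u, 6v)
Step 1: at (5, 5), ∇f = (30, 30) → (5, 5) − 0.01·(30, 30) = (4.7, 4.7)
Step 2: at (4.7, 4.7), ∇f = (28.2, 28.2) → (4.7, 4.7) − 0.01·(28.2, 28.2) = (4.418, 4.418)
Step 3: at (4.418, 4.418), ∇f = (26.508, 26.508) → (4.418, 4.418) − 0.01·(26.508, 26.508) = (4.15292, 4.15292)
Step 4: at (4.15292, 4.15292), ∇f = (24.91752, 24.91752) → (4.15292, 4.15292) − 0.01·(24.91752, 24.91752) = (3.9037448, 3.9037448)
f(3.9037448, 3.9037448) = 91.43534078116224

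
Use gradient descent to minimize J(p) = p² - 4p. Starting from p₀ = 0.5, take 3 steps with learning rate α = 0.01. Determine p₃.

0.588212

J′(p) = 2p - 4
p₁ = 0.5 − 0.01·(-3) = 0.53
p₂ = 0.53 − 0.01·(-2.94) = 0.5594
p₃ = 0.5594 − 0.01·(-2.8812) = 0.588212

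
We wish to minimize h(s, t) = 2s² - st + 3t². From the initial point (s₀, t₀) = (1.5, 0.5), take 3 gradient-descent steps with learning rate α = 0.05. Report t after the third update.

0.3011875

∇h = (4s - t, -s + 6t)
Step 1: at (1.5, 0.5), ∇h = (5.5, 1.5) → (1.5, 0.5) − 0.05·(5.5, 1.5) = (1.225, 0.425)
Step 2: at (1.225, 0.425), ∇h = (4.475, 1.325) → (1.225, 0.425) − 0.05·(4.475, 1.325) = (1.00125, 0.35875)
Step 3: at (1.00125, 0.35875), ∇h = (3.64625, 1.15125) → (1.00125, 0.35875) − 0.05·(3.64625, 1.15125) = (0.8189375, 0.3011875)
t = 0.3011875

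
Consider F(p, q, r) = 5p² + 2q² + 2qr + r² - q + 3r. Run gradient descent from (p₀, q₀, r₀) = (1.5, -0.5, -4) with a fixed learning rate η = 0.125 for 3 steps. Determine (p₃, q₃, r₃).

∇F = (10p, 4q + 2r - 1, 2q + 2r + 3)
Step 1: at (1.5, -0.5, -4), ∇F = (15, -11, -6) → (1.5, -0.5, -4) − 0.125·(15, -11, -6) = (-0.375, 0.875, -3.25)
Step 2: at (-0.375, 0.875, -3.25), ∇F = (-3.75, -4, -1.75) → (-0.375, 0.875, -3.25) − 0.125·(-3.75, -4, -1.75) = (0.09375, 1.375, -3.03125)
Step 3: at (0.09375, 1.375, -3.03125), ∇F = (0.9375, -1.5625, -0.3125) → (0.09375, 1.375, -3.03125) − 0.125·(0.9375, -1.5625, -0.3125) = (-0.0234375, 1.5703125, -2.9921875)

(-0.0234375, 1.5703125, -2.9921875)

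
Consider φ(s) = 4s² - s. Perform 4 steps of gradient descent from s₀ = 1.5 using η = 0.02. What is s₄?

0.80957312

φ′(s) = 8s - 1
s₁ = 1.5 − 0.02·11 = 1.28
s₂ = 1.28 − 0.02·9.24 = 1.0952
s₃ = 1.0952 − 0.02·7.7616 = 0.939968
s₄ = 0.939968 − 0.02·6.519744 = 0.80957312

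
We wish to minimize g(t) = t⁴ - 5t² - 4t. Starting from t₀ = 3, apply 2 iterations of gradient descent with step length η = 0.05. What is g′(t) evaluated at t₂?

g′(t) = 4t³ - 10t - 4
t₁ = 3 − 0.05·74 = -0.7
t₂ = -0.7 − 0.05·1.628 = -0.7814
g′(t) at (-0.7814) = 1.905552523424

1.905552523424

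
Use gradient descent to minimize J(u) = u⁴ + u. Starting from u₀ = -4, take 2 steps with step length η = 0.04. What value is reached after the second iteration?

-31.97248

J′(u) = 4u³ + 1
Step 1: J′(-4) = -255; u₁ = -4 − 0.04·(-255) = 6.2
Step 2: J′(6.2) = 954.312; u₂ = 6.2 − 0.04·954.312 = -31.97248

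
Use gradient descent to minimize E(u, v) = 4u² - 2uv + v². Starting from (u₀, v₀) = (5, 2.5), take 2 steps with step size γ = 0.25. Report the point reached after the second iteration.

(5.625, 0)

∇E = (8u - 2v, -2u + 2v)
Step 1: at (5, 2.5), ∇E = (35, -5) → (5, 2.5) − 0.25·(35, -5) = (-3.75, 3.75)
Step 2: at (-3.75, 3.75), ∇E = (-37.5, 15) → (-3.75, 3.75) − 0.25·(-37.5, 15) = (5.625, 0)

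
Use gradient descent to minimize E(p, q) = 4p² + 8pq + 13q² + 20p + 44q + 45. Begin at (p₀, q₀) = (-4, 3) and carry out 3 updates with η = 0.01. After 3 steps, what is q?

∇E = (8p + 8q + 20, 8p + 26q + 44)
(p₁, q₁) = (-4, 3) − 0.01·(12, 90) = (-4.12, 2.1)
(p₂, q₂) = (-4.12, 2.1) − 0.01·(3.84, 65.64) = (-4.1584, 1.4436)
(p₃, q₃) = (-4.1584, 1.4436) − 0.01·(-1.7184, 48.2664) = (-4.141216, 0.960936)
q = 0.960936

0.960936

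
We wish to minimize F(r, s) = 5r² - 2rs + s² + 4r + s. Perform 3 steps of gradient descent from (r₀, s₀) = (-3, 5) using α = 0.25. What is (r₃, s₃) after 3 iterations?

∇F = (10r - 2s + 4, -2r + 2s + 1)
Step 1: at (-3, 5), ∇F = (-36, 17) → (-3, 5) − 0.25·(-36, 17) = (6, 0.75)
Step 2: at (6, 0.75), ∇F = (62.5, -9.5) → (6, 0.75) − 0.25·(62.5, -9.5) = (-9.625, 3.125)
Step 3: at (-9.625, 3.125), ∇F = (-98.5, 26.5) → (-9.625, 3.125) − 0.25·(-98.5, 26.5) = (15, -3.5)

(15, -3.5)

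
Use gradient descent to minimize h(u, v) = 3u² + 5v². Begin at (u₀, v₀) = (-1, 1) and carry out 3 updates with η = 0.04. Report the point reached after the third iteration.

(-0.438976, 0.216)

∇h = (6u, 10v)
Step 1: at (-1, 1), ∇h = (-6, 10) → (-1, 1) − 0.04·(-6, 10) = (-0.76, 0.6)
Step 2: at (-0.76, 0.6), ∇h = (-4.56, 6) → (-0.76, 0.6) − 0.04·(-4.56, 6) = (-0.5776, 0.36)
Step 3: at (-0.5776, 0.36), ∇h = (-3.4656, 3.6) → (-0.5776, 0.36) − 0.04·(-3.4656, 3.6) = (-0.438976, 0.216)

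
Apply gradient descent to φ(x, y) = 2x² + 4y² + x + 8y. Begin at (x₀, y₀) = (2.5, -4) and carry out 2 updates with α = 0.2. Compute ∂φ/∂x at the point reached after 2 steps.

∇φ = (4x + 1, 8y + 8)
(x₁, y₁) = (2.5, -4) − 0.2·(11, -24) = (0.3, 0.8)
(x₂, y₂) = (0.3, 0.8) − 0.2·(2.2, 14.4) = (-0.14, -2.08)
∂φ/∂x at (-0.14, -2.08) = 0.44

0.44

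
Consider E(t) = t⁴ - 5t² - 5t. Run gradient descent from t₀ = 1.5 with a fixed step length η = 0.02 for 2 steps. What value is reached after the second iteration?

E′(t) = 4t³ - 10t - 5
Step 1: E′(1.5) = -6.5; t₁ = 1.5 − 0.02·(-6.5) = 1.63
Step 2: E′(1.63) = -3.977012; t₂ = 1.63 − 0.02·(-3.977012) = 1.70954024

1.70954024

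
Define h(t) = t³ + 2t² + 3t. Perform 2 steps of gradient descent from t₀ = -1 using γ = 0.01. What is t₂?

h′(t) = 3t² + 4t + 3
t₁ = -1 − 0.01·2 = -1.02
t₂ = -1.02 − 0.01·2.0412 = -1.040412

-1.040412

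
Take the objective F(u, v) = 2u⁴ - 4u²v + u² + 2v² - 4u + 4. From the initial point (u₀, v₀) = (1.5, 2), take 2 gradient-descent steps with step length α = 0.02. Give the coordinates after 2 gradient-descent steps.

∇F = (8u³ - 8uv + 2u - 4, -4u² + 4v)
Step 1: at (1.5, 2), ∇F = (2, -1) → (1.5, 2) − 0.02·(2, -1) = (1.46, 2.02)
Step 2: at (1.46, 2.02), ∇F = (0.223488, -0.4464) → (1.46, 2.02) − 0.02·(0.223488, -0.4464) = (1.45553024, 2.028928)

(1.45553024, 2.028928)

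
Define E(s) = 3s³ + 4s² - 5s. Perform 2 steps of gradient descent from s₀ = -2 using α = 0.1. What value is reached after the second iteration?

E′(s) = 9s² + 8s - 5
s₁ = -2 − 0.1·15 = -3.5
s₂ = -3.5 − 0.1·77.25 = -11.225

-11.225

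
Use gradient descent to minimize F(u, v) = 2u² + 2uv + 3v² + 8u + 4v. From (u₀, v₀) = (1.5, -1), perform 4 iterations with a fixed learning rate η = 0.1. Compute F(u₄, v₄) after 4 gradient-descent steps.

∇F = (4u + 2v + 8, 2u + 6v + 4)
Step 1: at (1.5, -1), ∇F = (12, 1) → (1.5, -1) − 0.1·(12, 1) = (0.3, -1.1)
Step 2: at (0.3, -1.1), ∇F = (7, -2) → (0.3, -1.1) − 0.1·(7, -2) = (-0.4, -0.9)
Step 3: at (-0.4, -0.9), ∇F = (4.6, -2.2) → (-0.4, -0.9) − 0.1·(4.6, -2.2) = (-0.86, -0.68)
Step 4: at (-0.86, -0.68), ∇F = (3.2, -1.8) → (-0.86, -0.68) − 0.1·(3.2, -1.8) = (-1.18, -0.5)
F(-1.18, -0.5) = -6.7252

-6.7252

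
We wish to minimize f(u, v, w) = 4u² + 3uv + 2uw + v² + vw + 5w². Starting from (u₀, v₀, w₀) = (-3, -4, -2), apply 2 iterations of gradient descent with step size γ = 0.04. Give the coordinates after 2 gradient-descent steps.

(-0.4992, -2.7808, -0.2384)

∇f = (8u + 3v + 2w, 3u + 2v + w, 2u + v + 10w)
Step 1: at (-3, -4, -2), ∇f = (-40, -19, -30) → (-3, -4, -2) − 0.04·(-40, -19, -30) = (-1.4, -3.24, -0.8)
Step 2: at (-1.4, -3.24, -0.8), ∇f = (-22.52, -11.48, -14.04) → (-1.4, -3.24, -0.8) − 0.04·(-22.52, -11.48, -14.04) = (-0.4992, -2.7808, -0.2384)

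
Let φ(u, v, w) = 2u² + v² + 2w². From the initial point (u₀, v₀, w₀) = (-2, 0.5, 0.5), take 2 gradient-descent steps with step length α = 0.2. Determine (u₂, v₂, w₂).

∇φ = (4u, 2v, 4w)
Step 1: at (-2, 0.5, 0.5), ∇φ = (-8, 1, 2) → (-2, 0.5, 0.5) − 0.2·(-8, 1, 2) = (-0.4, 0.3, 0.1)
Step 2: at (-0.4, 0.3, 0.1), ∇φ = (-1.6, 0.6, 0.4) → (-0.4, 0.3, 0.1) − 0.2·(-1.6, 0.6, 0.4) = (-0.08, 0.18, 0.02)

(-0.08, 0.18, 0.02)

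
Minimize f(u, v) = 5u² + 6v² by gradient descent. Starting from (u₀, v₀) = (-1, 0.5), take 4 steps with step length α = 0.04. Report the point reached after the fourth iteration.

(-0.1296, 0.03655808)

∇f = (10u, 12v)
(u₁, v₁) = (-1, 0.5) − 0.04·(-10, 6) = (-0.6, 0.26)
(u₂, v₂) = (-0.6, 0.26) − 0.04·(-6, 3.12) = (-0.36, 0.1352)
(u₃, v₃) = (-0.36, 0.1352) − 0.04·(-3.6, 1.6224) = (-0.216, 0.070304)
(u₄, v₄) = (-0.216, 0.070304) − 0.04·(-2.16, 0.843648) = (-0.1296, 0.03655808)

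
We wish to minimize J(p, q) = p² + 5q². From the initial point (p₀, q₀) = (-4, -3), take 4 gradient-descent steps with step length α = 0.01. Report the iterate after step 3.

∇J = (2p, 10q)
Step 1: at (-4, -3), ∇J = (-8, -30) → (-4, -3) − 0.01·(-8, -30) = (-3.92, -2.7)
Step 2: at (-3.92, -2.7), ∇J = (-7.84, -27) → (-3.92, -2.7) − 0.01·(-7.84, -27) = (-3.8416, -2.43)
Step 3: at (-3.8416, -2.43), ∇J = (-7.6832, -24.3) → (-3.8416, -2.43) − 0.01·(-7.6832, -24.3) = (-3.764768, -2.187)

(-3.764768, -2.187)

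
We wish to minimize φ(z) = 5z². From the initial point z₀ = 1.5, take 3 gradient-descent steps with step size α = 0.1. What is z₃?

φ′(z) = 10z
z₁ = 1.5 − 0.1·15 = 0
z₂ = 0 − 0.1·0 = 0
z₃ = 0 − 0.1·0 = 0

0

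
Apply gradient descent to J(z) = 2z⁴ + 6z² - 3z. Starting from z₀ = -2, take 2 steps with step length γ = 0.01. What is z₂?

-0.82559768

J′(z) = 8z³ + 12z - 3
Step 1: J′(-2) = -91; z₁ = -2 − 0.01·(-91) = -1.09
Step 2: J′(-1.09) = -26.440232; z₂ = -1.09 − 0.01·(-26.440232) = -0.82559768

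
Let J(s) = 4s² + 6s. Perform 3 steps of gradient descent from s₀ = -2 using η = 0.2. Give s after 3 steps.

J′(s) = 8s + 6
Step 1: J′(-2) = -10; s₁ = -2 − 0.2·(-10) = 0
Step 2: J′(0) = 6; s₂ = 0 − 0.2·6 = -1.2
Step 3: J′(-1.2) = -3.6; s₃ = -1.2 − 0.2·(-3.6) = -0.48

-0.48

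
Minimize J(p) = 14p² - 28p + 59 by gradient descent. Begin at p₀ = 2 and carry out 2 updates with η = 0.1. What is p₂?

4.24

J′(p) = 28p - 28
p₁ = 2 − 0.1·28 = -0.8
p₂ = -0.8 − 0.1·(-50.4) = 4.24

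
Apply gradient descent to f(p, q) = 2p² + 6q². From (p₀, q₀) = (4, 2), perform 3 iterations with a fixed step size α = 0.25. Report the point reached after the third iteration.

∇f = (4p, 12q)
Step 1: at (4, 2), ∇f = (16, 24) → (4, 2) − 0.25·(16, 24) = (0, -4)
Step 2: at (0, -4), ∇f = (0, -48) → (0, -4) − 0.25·(0, -48) = (0, 8)
Step 3: at (0, 8), ∇f = (0, 96) → (0, 8) − 0.25·(0, 96) = (0, -16)

(0, -16)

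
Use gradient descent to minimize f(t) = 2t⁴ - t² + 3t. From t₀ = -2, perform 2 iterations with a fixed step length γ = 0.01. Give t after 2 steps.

-1.25466344

f′(t) = 8t³ - 2t + 3
t₁ = -2 − 0.01·(-57) = -1.43
t₂ = -1.43 − 0.01·(-17.533656) = -1.25466344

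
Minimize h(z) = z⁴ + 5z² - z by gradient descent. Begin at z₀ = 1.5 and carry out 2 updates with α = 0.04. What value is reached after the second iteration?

h′(z) = 4z³ + 10z - 1
Step 1: h′(1.5) = 27.5; z₁ = 1.5 − 0.04·27.5 = 0.4
Step 2: h′(0.4) = 3.256; z₂ = 0.4 − 0.04·3.256 = 0.26976

0.26976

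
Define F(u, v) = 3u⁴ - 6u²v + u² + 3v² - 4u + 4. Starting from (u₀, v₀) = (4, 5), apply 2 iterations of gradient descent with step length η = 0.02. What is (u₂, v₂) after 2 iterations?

(53.89523456, 10.852352)

∇F = (12u³ - 12uv + 2u - 4, -6u² + 6v)
(u₁, v₁) = (4, 5) − 0.02·(532, -66) = (-6.64, 6.32)
(u₂, v₂) = (-6.64, 6.32) − 0.02·(-3026.761728, -226.6176) = (53.89523456, 10.852352)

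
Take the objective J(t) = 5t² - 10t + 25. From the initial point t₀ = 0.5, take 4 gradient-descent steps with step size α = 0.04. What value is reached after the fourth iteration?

J′(t) = 10t - 10
Step 1: J′(0.5) = -5; t₁ = 0.5 − 0.04·(-5) = 0.7
Step 2: J′(0.7) = -3; t₂ = 0.7 − 0.04·(-3) = 0.82
Step 3: J′(0.82) = -1.8; t₃ = 0.82 − 0.04·(-1.8) = 0.892
Step 4: J′(0.892) = -1.08; t₄ = 0.892 − 0.04·(-1.08) = 0.9352

0.9352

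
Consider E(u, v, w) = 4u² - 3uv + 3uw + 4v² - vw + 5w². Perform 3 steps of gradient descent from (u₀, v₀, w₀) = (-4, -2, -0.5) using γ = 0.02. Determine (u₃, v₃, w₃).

∇E = (8u - 3v + 3w, -3u + 8v - w, 3u - v + 10w)
Step 1: at (-4, -2, -0.5), ∇E = (-27.5, -3.5, -15) → (-4, -2, -0.5) − 0.02·(-27.5, -3.5, -15) = (-3.45, -1.93, -0.2)
Step 2: at (-3.45, -1.93, -0.2), ∇E = (-22.41, -4.89, -10.42) → (-3.45, -1.93, -0.2) − 0.02·(-22.41, -4.89, -10.42) = (-3.0018, -1.8322, 0.0084)
Step 3: at (-3.0018, -1.8322, 0.0084), ∇E = (-18.4926, -5.6606, -7.0892) → (-3.0018, -1.8322, 0.0084) − 0.02·(-18.4926, -5.6606, -7.0892) = (-2.631948, -1.718988, 0.150184)

(-2.631948, -1.718988, 0.150184)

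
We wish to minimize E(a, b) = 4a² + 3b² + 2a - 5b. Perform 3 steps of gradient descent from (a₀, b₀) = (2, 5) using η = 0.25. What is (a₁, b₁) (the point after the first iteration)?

∇E = (8a + 2, 6b - 5)
(a₁, b₁) = (2, 5) − 0.25·(18, 25) = (-2.5, -1.25)

(-2.5, -1.25)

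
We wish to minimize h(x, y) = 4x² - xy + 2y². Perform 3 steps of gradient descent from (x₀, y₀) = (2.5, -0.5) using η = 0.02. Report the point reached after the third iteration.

(1.461108, -0.27362)

∇h = (8x - y, -x + 4y)
Step 1: at (2.5, -0.5), ∇h = (20.5, -4.5) → (2.5, -0.5) − 0.02·(20.5, -4.5) = (2.09, -0.41)
Step 2: at (2.09, -0.41), ∇h = (17.13, -3.73) → (2.09, -0.41) − 0.02·(17.13, -3.73) = (1.7474, -0.3354)
Step 3: at (1.7474, -0.3354), ∇h = (14.3146, -3.089) → (1.7474, -0.3354) − 0.02·(14.3146, -3.089) = (1.461108, -0.27362)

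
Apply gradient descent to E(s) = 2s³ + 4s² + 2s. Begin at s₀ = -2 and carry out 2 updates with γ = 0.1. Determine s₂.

E′(s) = 6s² + 8s + 2
Step 1: E′(-2) = 10; s₁ = -2 − 0.1·10 = -3
Step 2: E′(-3) = 32; s₂ = -3 − 0.1·32 = -6.2

-6.2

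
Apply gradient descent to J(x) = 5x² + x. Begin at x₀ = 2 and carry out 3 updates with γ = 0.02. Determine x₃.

0.9752

J′(x) = 10x + 1
x₁ = 2 − 0.02·21 = 1.58
x₂ = 1.58 − 0.02·16.8 = 1.244
x₃ = 1.244 − 0.02·13.44 = 0.9752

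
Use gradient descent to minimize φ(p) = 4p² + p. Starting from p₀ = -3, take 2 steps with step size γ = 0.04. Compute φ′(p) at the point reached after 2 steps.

φ′(p) = 8p + 1
p₁ = -3 − 0.04·(-23) = -2.08
p₂ = -2.08 − 0.04·(-15.64) = -1.4544
φ′(p) at (-1.4544) = -10.6352

-10.6352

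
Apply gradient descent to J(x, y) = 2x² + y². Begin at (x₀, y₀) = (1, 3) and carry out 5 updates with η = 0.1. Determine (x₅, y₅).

(0.07776, 0.98304)

∇J = (4x, 2y)
Step 1: at (1, 3), ∇J = (4, 6) → (1, 3) − 0.1·(4, 6) = (0.6, 2.4)
Step 2: at (0.6, 2.4), ∇J = (2.4, 4.8) → (0.6, 2.4) − 0.1·(2.4, 4.8) = (0.36, 1.92)
Step 3: at (0.36, 1.92), ∇J = (1.44, 3.84) → (0.36, 1.92) − 0.1·(1.44, 3.84) = (0.216, 1.536)
Step 4: at (0.216, 1.536), ∇J = (0.864, 3.072) → (0.216, 1.536) − 0.1·(0.864, 3.072) = (0.1296, 1.2288)
Step 5: at (0.1296, 1.2288), ∇J = (0.5184, 2.4576) → (0.1296, 1.2288) − 0.1·(0.5184, 2.4576) = (0.07776, 0.98304)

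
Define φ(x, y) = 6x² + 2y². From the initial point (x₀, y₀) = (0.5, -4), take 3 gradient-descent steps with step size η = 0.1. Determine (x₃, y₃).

(-0.004, -0.864)

∇φ = (12x, 4y)
Step 1: at (0.5, -4), ∇φ = (6, -16) → (0.5, -4) − 0.1·(6, -16) = (-0.1, -2.4)
Step 2: at (-0.1, -2.4), ∇φ = (-1.2, -9.6) → (-0.1, -2.4) − 0.1·(-1.2, -9.6) = (0.02, -1.44)
Step 3: at (0.02, -1.44), ∇φ = (0.24, -5.76) → (0.02, -1.44) − 0.1·(0.24, -5.76) = (-0.004, -0.864)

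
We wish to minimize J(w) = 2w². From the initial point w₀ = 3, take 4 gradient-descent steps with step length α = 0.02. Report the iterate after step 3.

2.336064

J′(w) = 4w
Step 1: J′(3) = 12; w₁ = 3 − 0.02·12 = 2.76
Step 2: J′(2.76) = 11.04; w₂ = 2.76 − 0.02·11.04 = 2.5392
Step 3: J′(2.5392) = 10.1568; w₃ = 2.5392 − 0.02·10.1568 = 2.336064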